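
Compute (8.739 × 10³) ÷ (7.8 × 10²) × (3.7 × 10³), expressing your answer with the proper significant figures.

4.1 × 10⁴

(8.739 × 10³) ÷ (7.8 × 10²) × (3.7 × 10³) = 41454.2307692…
Multiplication/division keeps the fewest significant figures: 8.739 × 10³ → 4 s.f., 7.8 × 10² → 2 s.f., 3.7 × 10³ → 2 s.f.; limit is 2.
Rounded to 2 significant figures: 4.1 × 10⁴.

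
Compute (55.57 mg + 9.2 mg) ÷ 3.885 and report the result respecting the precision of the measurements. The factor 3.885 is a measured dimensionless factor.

55.57 mg + 9.2 mg = 64.77 mg; the sum is limited to 1 decimal place (3 s.f.).
Carrying full precision, 64.77 ÷ 3.885 = 16.6718146718… mg; 3.885 has 4 s.f., so the result keeps min(3, 4) = 3 s.f.
Rounded to 3 significant figures: 16.7 mg.

16.7 mg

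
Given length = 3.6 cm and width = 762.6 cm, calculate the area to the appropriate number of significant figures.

2.7 × 10^3 cm²

area = 3.6 cm × 762.6 cm = 2745.36 cm².
3.6 has 2 significant figures; 762.6 has 4.
Division/multiplication keeps the fewest: 2 significant figures.
Rounded: 2.7 × 10^3 cm².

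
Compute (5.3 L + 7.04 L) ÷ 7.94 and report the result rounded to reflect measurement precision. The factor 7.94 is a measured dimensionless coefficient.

5.3 L + 7.04 L = 12.34 L; the sum is limited to 1 decimal place (3 s.f.).
Carrying full precision, 12.34 ÷ 7.94 = 1.55415617128… L; 7.94 has 3 s.f., so the result keeps min(3, 3) = 3 s.f.
Rounded to 3 significant figures: 1.55 L.

1.55 L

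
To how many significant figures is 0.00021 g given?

2

0.00021: leading zeros are not significant.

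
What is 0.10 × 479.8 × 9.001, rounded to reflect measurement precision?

0.10 × 479.8 × 9.001 = 431.86798
Multiplication/division keeps the fewest significant figures: 0.10 → 2 s.f., 479.8 → 4 s.f., 9.001 → 4 s.f.; limit is 2.
Rounded to 2 significant figures: 4.3 × 10².

4.3 × 10²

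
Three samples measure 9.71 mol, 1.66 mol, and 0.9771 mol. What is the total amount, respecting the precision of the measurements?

12.35 mol

9.71 mol + 1.66 mol + 0.9771 mol = 12.3471 mol.
Addition/subtraction keeps the fewest decimal places: 9.71 → 2 decimal places, 1.66 → 2 decimal places, 0.9771 → 4 decimal places; limit is 2.
Rounded to 2 decimal places: 12.35 mol.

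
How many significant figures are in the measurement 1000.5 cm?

1000.5: zeros between nonzero digits are significant.

5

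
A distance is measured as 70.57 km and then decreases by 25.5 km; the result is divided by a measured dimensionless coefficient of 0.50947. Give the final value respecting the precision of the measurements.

88.5 km

70.57 km − 25.5 km = 45.07 km; the difference is limited to 1 decimal place (3 s.f.).
Carrying full precision, 45.07 ÷ 0.50947 = 88.4644826977… km; 0.50947 has 5 s.f., so the result keeps min(3, 5) = 3 s.f.
Rounded to 3 significant figures: 88.5 km.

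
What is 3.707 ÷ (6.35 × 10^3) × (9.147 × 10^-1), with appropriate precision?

3.707 ÷ (6.35 × 10^3) × (9.147 × 10^-1) = 0.000533983133858…
Multiplication/division keeps the fewest significant figures: 3.707 → 4 s.f., 6.35 × 10^3 → 3 s.f., 9.147 × 10^-1 → 4 s.f.; limit is 3.
Rounded to 3 significant figures: 5.34 × 10^-4.

5.34 × 10^-4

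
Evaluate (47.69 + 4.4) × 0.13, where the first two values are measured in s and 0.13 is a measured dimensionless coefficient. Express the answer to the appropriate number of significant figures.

6.8 s

47.69 s + 4.4 s = 52.09 s; the sum is limited to 1 decimal place (3 s.f.).
Carrying full precision, 52.09 × 0.13 = 6.7717 s; 0.13 has 2 s.f., so the result keeps min(3, 2) = 2 s.f.
Rounded to 2 significant figures: 6.8 s.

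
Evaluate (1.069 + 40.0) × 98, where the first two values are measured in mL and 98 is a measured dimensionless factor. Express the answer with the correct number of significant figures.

4.0 × 10³ mL

1.069 mL + 40.0 mL = 41.069 mL; the sum is limited to 1 decimal place (3 s.f.).
Carrying full precision, 41.069 × 98 = 4024.762 mL; 98 has 2 s.f., so the result keeps min(3, 2) = 2 s.f.
Rounded to 2 significant figures: 4.0 × 10³ mL.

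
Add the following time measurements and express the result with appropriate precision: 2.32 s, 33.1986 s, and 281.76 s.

317.28 s

2.32 s + 33.1986 s + 281.76 s = 317.2786 s.
Addition/subtraction keeps the fewest decimal places: 2.32 → 2 decimal places, 33.1986 → 4 decimal places, 281.76 → 2 decimal places; limit is 2.
Rounded to 2 decimal places: 317.28 s.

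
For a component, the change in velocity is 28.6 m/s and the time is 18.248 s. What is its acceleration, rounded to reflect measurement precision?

1.57 m/s²

acceleration = 28.6 m/s ÷ 18.248 s = 1.56729504603… m/s².
28.6 has 3 significant figures; 18.248 has 5.
Division/multiplication keeps the fewest: 3 significant figures.
Rounded: 1.57 m/s².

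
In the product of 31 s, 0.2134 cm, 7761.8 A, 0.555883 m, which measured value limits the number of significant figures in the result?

31 s

31 s → 2 s.f.; 0.2134 cm → 4 s.f.; 7761.8 A → 5 s.f.; 0.555883 m → 6 s.f.
The fewest is 2 significant figures, from 31 s.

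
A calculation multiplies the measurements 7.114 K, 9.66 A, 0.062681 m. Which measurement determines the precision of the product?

7.114 K → 4 s.f.; 9.66 A → 3 s.f.; 0.062681 m → 5 s.f.
The fewest is 3 significant figures, from 9.66 A.

9.66 A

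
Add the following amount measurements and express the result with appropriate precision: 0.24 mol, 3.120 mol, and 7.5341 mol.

0.24 mol + 3.120 mol + 7.5341 mol = 10.8941 mol.
Addition/subtraction keeps the fewest decimal places: 0.24 → 2 decimal places, 3.120 → 3 decimal places, 7.5341 → 4 decimal places; limit is 2.
Rounded to 2 decimal places: 10.89 mol.

10.89 mol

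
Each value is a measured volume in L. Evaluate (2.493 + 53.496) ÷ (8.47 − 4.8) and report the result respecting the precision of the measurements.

2.493 + 53.496 = 55.989, limited to 3 d.p. → 5 s.f.; 8.47 − 4.8 = 3.67, limited to 1 d.p. → 2 s.f.
Carrying full precision, 55.989 ÷ 3.67 = 15.2558583106…; keep min(5, 2) = 2 s.f.
Rounded to 2 significant figures: 15.

15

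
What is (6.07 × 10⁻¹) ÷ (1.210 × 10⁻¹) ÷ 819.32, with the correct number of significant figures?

(6.07 × 10⁻¹) ÷ (1.210 × 10⁻¹) ÷ 819.32 = 0.00612279564226…
Multiplication/division keeps the fewest significant figures: 6.07 × 10⁻¹ → 3 s.f., 1.210 × 10⁻¹ → 4 s.f., 819.32 → 5 s.f.; limit is 3.
Rounded to 3 significant figures: 0.00612.

0.00612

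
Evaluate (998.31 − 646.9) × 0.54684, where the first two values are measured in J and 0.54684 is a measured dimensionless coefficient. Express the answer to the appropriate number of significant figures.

998.31 J − 646.9 J = 351.41 J; the difference is limited to 1 decimal place (4 s.f.).
Carrying full precision, 351.41 × 0.54684 = 192.1650444 J; 0.54684 has 5 s.f., so the result keeps min(4, 5) = 4 s.f.
Rounded to 4 significant figures: 1.922 × 10² J.

1.922 × 10² J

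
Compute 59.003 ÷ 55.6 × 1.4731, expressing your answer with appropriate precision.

1.56

59.003 ÷ 55.6 × 1.4731 = 1.56326113849…
Multiplication/division keeps the fewest significant figures: 59.003 → 5 s.f., 55.6 → 3 s.f., 1.4731 → 5 s.f.; limit is 3.
Rounded to 3 significant figures: 1.56.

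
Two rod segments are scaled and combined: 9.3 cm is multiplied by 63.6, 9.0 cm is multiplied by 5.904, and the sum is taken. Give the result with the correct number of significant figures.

9.3 × 63.6 = 591.48 → 5.9 × 10^2 cm (2 s.f., last digit at the 10^1 place).
9.0 × 5.904 = 53.136 → 53 cm (2 s.f., last digit at the 10^0 place).
Sum: 644.616 cm; keep the coarser place, 10^1.
Result: 6.4 × 10^2 cm.

6.4 × 10^2 cm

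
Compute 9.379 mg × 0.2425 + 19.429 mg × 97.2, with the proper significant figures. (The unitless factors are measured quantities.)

9.379 × 0.2425 = 2.2744075 → 2.274 mg (4 s.f., last digit at the 10^-3 place).
19.429 × 97.2 = 1888.4988 → 1.89 × 10³ mg (3 s.f., last digit at the 10^1 place).
Sum: 1890.7732075 mg; keep the coarser place, 10^1.
Result: 1.89 × 10³ mg.

1.89 × 10³ mg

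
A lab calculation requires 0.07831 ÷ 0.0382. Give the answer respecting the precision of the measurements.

0.07831 ÷ 0.0382 = 2.05
Multiplication/division keeps the fewest significant figures: 0.07831 → 4 s.f., 0.0382 → 3 s.f.; limit is 3.
Rounded to 3 significant figures: 2.05.

2.05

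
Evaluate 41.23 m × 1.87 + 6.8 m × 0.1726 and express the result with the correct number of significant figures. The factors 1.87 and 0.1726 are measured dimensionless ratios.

41.23 × 1.87 = 77.1001 → 77.1 m (3 s.f., last digit at the 10^-1 place).
6.8 × 0.1726 = 1.17368 → 1.2 m (2 s.f., last digit at the 10^-1 place).
Sum: 78.27378 m; keep the coarser place, 10^-1.
Result: 78.3 m.

78.3 m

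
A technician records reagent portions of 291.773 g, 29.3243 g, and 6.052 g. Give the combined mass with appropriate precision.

327.149 g

291.773 g + 29.3243 g + 6.052 g = 327.1493 g.
Addition/subtraction keeps the fewest decimal places: 291.773 → 3 decimal places, 29.3243 → 4 decimal places, 6.052 → 3 decimal places; limit is 3.
Rounded to 3 decimal places: 327.149 g.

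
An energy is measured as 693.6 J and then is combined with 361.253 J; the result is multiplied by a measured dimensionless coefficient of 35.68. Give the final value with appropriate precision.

693.6 J + 361.253 J = 1054.853 J; the sum is limited to 1 decimal place (5 s.f.).
Carrying full precision, 1054.853 × 35.68 = 37637.15504 J; 35.68 has 4 s.f., so the result keeps min(5, 4) = 4 s.f.
Rounded to 4 significant figures: 3.764 × 10⁴ J.

3.764 × 10⁴ J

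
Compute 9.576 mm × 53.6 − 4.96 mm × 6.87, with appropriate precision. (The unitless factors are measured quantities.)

9.576 × 53.6 = 513.2736 → 513 mm (3 s.f., last digit at the 10^0 place).
4.96 × 6.87 = 34.0752 → 34.1 mm (3 s.f., last digit at the 10^-1 place).
Difference: 479.1984 mm; keep the coarser place, 10^0.
Result: 479 mm.

479 mm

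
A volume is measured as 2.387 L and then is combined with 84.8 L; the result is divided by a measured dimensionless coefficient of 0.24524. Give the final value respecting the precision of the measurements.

2.387 L + 84.8 L = 87.187 L; the sum is limited to 1 decimal place (3 s.f.).
Carrying full precision, 87.187 ÷ 0.24524 = 355.517044528… L; 0.24524 has 5 s.f., so the result keeps min(3, 5) = 3 s.f.
Rounded to 3 significant figures: 356 L.

356 L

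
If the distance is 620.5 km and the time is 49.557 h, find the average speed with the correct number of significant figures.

average speed = 620.5 km ÷ 49.557 h = 12.5209354884… km/h.
620.5 has 4 significant figures; 49.557 has 5.
Division/multiplication keeps the fewest: 4 significant figures.
Rounded: 12.52 km/h.

12.52 km/h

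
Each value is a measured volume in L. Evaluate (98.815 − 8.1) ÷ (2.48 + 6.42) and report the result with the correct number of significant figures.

10.2

98.815 − 8.1 = 90.715, limited to 1 d.p. → 3 s.f.; 2.48 + 6.42 = 8.90, limited to 2 d.p. → 3 s.f.
Carrying full precision, 90.715 ÷ 8.90 = 10.1926966292…; keep min(3, 3) = 3 s.f.
Rounded to 3 significant figures: 10.2.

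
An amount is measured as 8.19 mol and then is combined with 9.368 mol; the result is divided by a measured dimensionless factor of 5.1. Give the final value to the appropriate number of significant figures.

3.4 mol

8.19 mol + 9.368 mol = 17.558 mol; the sum is limited to 2 decimal places (4 s.f.).
Carrying full precision, 17.558 ÷ 5.1 = 3.44274509804… mol; 5.1 has 2 s.f., so the result keeps min(4, 2) = 2 s.f.
Rounded to 2 significant figures: 3.4 mol.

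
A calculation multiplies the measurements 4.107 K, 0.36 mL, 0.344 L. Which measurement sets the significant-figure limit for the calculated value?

4.107 K → 4 s.f.; 0.36 mL → 2 s.f.; 0.344 L → 3 s.f.
The fewest is 2 significant figures, from 0.36 mL.

0.36 mL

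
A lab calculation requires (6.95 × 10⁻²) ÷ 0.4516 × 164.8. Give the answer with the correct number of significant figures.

25.4

(6.95 × 10⁻²) ÷ 0.4516 × 164.8 = 25.3622674934…
Multiplication/division keeps the fewest significant figures: 6.95 × 10⁻² → 3 s.f., 0.4516 → 4 s.f., 164.8 → 4 s.f.; limit is 3.
Rounded to 3 significant figures: 25.4.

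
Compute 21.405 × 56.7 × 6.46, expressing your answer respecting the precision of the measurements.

21.405 × 56.7 × 6.46 = 7840.26621
Multiplication/division keeps the fewest significant figures: 21.405 → 5 s.f., 56.7 → 3 s.f., 6.46 → 3 s.f.; limit is 3.
Rounded to 3 significant figures: 7.84 × 10³.

7.84 × 10³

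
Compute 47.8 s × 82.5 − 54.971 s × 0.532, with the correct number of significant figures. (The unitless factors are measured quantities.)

47.8 × 82.5 = 3943.5 → 3.94 × 10³ s (3 s.f., last digit at the 10^1 place).
54.971 × 0.532 = 29.244572 → 29.2 s (3 s.f., last digit at the 10^-1 place).
Difference: 3914.255428 s; keep the coarser place, 10^1.
Result: 3.91 × 10³ s.

3.91 × 10³ s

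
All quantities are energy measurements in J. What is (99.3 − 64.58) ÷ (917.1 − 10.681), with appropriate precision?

99.3 − 64.58 = 34.72, limited to 1 d.p. → 3 s.f.; 917.1 − 10.681 = 906.419, limited to 1 d.p. → 4 s.f.
Carrying full precision, 34.72 ÷ 906.419 = 0.038304580994…; keep min(3, 4) = 3 s.f.
Rounded to 3 significant figures: 0.0383.

0.0383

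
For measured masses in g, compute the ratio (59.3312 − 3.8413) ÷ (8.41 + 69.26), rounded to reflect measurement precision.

0.7144

59.3312 − 3.8413 = 55.4899, limited to 4 d.p. → 6 s.f.; 8.41 + 69.26 = 77.67, limited to 2 d.p. → 4 s.f.
Carrying full precision, 55.4899 ÷ 77.67 = 0.714431569461…; keep min(6, 4) = 4 s.f.
Rounded to 4 significant figures: 0.7144.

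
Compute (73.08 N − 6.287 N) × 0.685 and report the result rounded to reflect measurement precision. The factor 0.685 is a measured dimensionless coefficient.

73.08 N − 6.287 N = 66.793 N; the difference is limited to 2 decimal places (4 s.f.).
Carrying full precision, 66.793 × 0.685 = 45.753205 N; 0.685 has 3 s.f., so the result keeps min(4, 3) = 3 s.f.
Rounded to 3 significant figures: 45.8 N.

45.8 N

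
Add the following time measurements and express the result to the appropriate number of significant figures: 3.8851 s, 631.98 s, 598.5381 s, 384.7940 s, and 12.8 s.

3.8851 s + 631.98 s + 598.5381 s + 384.7940 s + 12.8 s = 1631.9972 s.
Addition/subtraction keeps the fewest decimal places: 3.8851 → 4 decimal places, 631.98 → 2 decimal places, 598.5381 → 4 decimal places, 384.7940 → 4 decimal places, 12.8 → 1 decimal place; limit is 1.
Rounded to 1 decimal place: 1632.0 s.

1632.0 s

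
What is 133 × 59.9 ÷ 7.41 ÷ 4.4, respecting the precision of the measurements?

2.4 × 10²

133 × 59.9 ÷ 7.41 ÷ 4.4 = 244.347319347…
Multiplication/division keeps the fewest significant figures: 133 → 3 s.f., 59.9 → 3 s.f., 7.41 → 3 s.f., 4.4 → 2 s.f.; limit is 2.
Rounded to 2 significant figures: 2.4 × 10².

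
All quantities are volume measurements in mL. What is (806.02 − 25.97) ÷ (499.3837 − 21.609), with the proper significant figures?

1.6327

806.02 − 25.97 = 780.05, limited to 2 d.p. → 5 s.f.; 499.3837 − 21.609 = 477.7747, limited to 3 d.p. → 6 s.f.
Carrying full precision, 780.05 ÷ 477.7747 = 1.63267330815…; keep min(5, 6) = 5 s.f.
Rounded to 5 significant figures: 1.6327.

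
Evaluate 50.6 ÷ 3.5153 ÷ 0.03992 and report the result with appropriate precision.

50.6 ÷ 3.5153 ÷ 0.03992 = 360.576642147…
Multiplication/division keeps the fewest significant figures: 50.6 → 3 s.f., 3.5153 → 5 s.f., 0.03992 → 4 s.f.; limit is 3.
Rounded to 3 significant figures: 361.

361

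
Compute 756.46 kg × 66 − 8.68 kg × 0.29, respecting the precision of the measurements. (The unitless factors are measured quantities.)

5.0 × 10⁴ kg

756.46 × 66 = 49926.36 → 5.0 × 10⁴ kg (2 s.f., last digit at the 10^3 place).
8.68 × 0.29 = 2.5172 → 2.5 kg (2 s.f., last digit at the 10^-1 place).
Difference: 49923.8428 kg; keep the coarser place, 10^3.
Result: 5.0 × 10⁴ kg.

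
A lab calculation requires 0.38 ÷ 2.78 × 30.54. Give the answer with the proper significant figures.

0.38 ÷ 2.78 × 30.54 = 4.1745323741…
Multiplication/division keeps the fewest significant figures: 0.38 → 2 s.f., 2.78 → 3 s.f., 30.54 → 4 s.f.; limit is 2.
Rounded to 2 significant figures: 4.2.

4.2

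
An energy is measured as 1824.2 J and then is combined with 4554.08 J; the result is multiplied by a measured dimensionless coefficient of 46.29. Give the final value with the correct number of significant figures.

1824.2 J + 4554.08 J = 6378.28 J; the sum is limited to 1 decimal place (5 s.f.).
Carrying full precision, 6378.28 × 46.29 = 295250.5812 J; 46.29 has 4 s.f., so the result keeps min(5, 4) = 4 s.f.
Rounded to 4 significant figures: 2.953 × 10^5 J.

2.953 × 10^5 J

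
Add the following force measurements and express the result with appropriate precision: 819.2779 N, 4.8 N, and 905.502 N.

1729.6 N

819.2779 N + 4.8 N + 905.502 N = 1729.5799 N.
Addition/subtraction keeps the fewest decimal places: 819.2779 → 4 decimal places, 4.8 → 1 decimal place, 905.502 → 3 decimal places; limit is 1.
Rounded to 1 decimal place: 1729.6 N.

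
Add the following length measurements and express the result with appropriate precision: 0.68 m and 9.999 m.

0.68 m + 9.999 m = 10.679 m.
Addition/subtraction keeps the fewest decimal places: 0.68 → 2 decimal places, 9.999 → 3 decimal places; limit is 2.
Rounded to 2 decimal places: 10.68 m.

10.68 m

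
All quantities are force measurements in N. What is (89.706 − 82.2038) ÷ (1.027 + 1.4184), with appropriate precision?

89.706 − 82.2038 = 7.5022, limited to 3 d.p. → 4 s.f.; 1.027 + 1.4184 = 2.4454, limited to 3 d.p. → 4 s.f.
Carrying full precision, 7.5022 ÷ 2.4454 = 3.067882555…; keep min(4, 4) = 4 s.f.
Rounded to 4 significant figures: 3.068.

3.068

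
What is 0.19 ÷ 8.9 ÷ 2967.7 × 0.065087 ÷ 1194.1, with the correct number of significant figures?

3.9 × 10^-10

0.19 ÷ 8.9 ÷ 2967.7 × 0.065087 ÷ 1194.1 = 3.92100281148 × 10^-10…
Multiplication/division keeps the fewest significant figures: 0.19 → 2 s.f., 8.9 → 2 s.f., 2967.7 → 5 s.f., 0.065087 → 5 s.f., 1194.1 → 5 s.f.; limit is 2.
Rounded to 2 significant figures: 3.9 × 10^-10.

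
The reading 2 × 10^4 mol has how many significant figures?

1

2 × 10^4: in scientific notation every digit of the coefficient is significant.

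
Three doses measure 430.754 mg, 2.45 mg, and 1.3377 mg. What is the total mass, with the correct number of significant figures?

434.54 mg

430.754 mg + 2.45 mg + 1.3377 mg = 434.5417 mg.
Addition/subtraction keeps the fewest decimal places: 430.754 → 3 decimal places, 2.45 → 2 decimal places, 1.3377 → 4 decimal places; limit is 2.
Rounded to 2 decimal places: 434.54 mg.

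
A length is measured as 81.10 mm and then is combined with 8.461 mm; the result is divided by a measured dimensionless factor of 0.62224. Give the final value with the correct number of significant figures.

81.10 mm + 8.461 mm = 89.561 mm; the sum is limited to 2 decimal places (4 s.f.).
Carrying full precision, 89.561 ÷ 0.62224 = 143.933209051… mm; 0.62224 has 5 s.f., so the result keeps min(4, 5) = 4 s.f.
Rounded to 4 significant figures: 143.9 mm.

143.9 mm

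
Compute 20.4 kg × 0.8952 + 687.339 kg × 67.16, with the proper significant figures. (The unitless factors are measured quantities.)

4.618 × 10^4 kg

20.4 × 0.8952 = 18.26208 → 18.3 kg (3 s.f., last digit at the 10^-1 place).
687.339 × 67.16 = 46161.68724 → 4.616 × 10^4 kg (4 s.f., last digit at the 10^1 place).
Sum: 46179.94932 kg; keep the coarser place, 10^1.
Result: 4.618 × 10^4 kg.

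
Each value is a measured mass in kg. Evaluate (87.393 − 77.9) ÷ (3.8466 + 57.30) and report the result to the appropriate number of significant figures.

87.393 − 77.9 = 9.493, limited to 1 d.p. → 2 s.f.; 3.8466 + 57.30 = 61.1466, limited to 2 d.p. → 4 s.f.
Carrying full precision, 9.493 ÷ 61.1466 = 0.155249842183…; keep min(2, 4) = 2 s.f.
Rounded to 2 significant figures: 0.16.

0.16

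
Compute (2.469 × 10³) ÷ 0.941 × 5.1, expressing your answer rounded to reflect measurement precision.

1.3 × 10⁴

(2.469 × 10³) ÷ 0.941 × 5.1 = 13381.402763…
Multiplication/division keeps the fewest significant figures: 2.469 × 10³ → 4 s.f., 0.941 → 3 s.f., 5.1 → 2 s.f.; limit is 2.
Rounded to 2 significant figures: 1.3 × 10⁴.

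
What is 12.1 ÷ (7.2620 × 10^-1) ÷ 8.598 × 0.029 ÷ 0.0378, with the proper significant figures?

12.1 ÷ (7.2620 × 10^-1) ÷ 8.598 × 0.029 ÷ 0.0378 = 1.48674978039…
Multiplication/division keeps the fewest significant figures: 12.1 → 3 s.f., 7.2620 × 10^-1 → 5 s.f., 8.598 → 4 s.f., 0.029 → 2 s.f., 0.0378 → 3 s.f.; limit is 2.
Rounded to 2 significant figures: 1.5.

1.5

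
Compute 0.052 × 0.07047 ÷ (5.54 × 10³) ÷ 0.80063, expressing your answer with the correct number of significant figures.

8.3 × 10⁻⁷

0.052 × 0.07047 ÷ (5.54 × 10³) ÷ 0.80063 = 8.26163475685 × 10^-7…
Multiplication/division keeps the fewest significant figures: 0.052 → 2 s.f., 0.07047 → 4 s.f., 5.54 × 10³ → 3 s.f., 0.80063 → 5 s.f.; limit is 2.
Rounded to 2 significant figures: 8.3 × 10⁻⁷.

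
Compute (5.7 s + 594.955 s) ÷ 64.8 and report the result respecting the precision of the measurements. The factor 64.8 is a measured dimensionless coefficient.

9.27 s

5.7 s + 594.955 s = 600.655 s; the sum is limited to 1 decimal place (4 s.f.).
Carrying full precision, 600.655 ÷ 64.8 = 9.26936728395… s; 64.8 has 3 s.f., so the result keeps min(4, 3) = 3 s.f.
Rounded to 3 significant figures: 9.27 s.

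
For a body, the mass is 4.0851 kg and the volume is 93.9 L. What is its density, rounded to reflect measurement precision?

0.0435 kg/L

density = 4.0851 kg ÷ 93.9 L = 0.0435047923323… kg/L.
4.0851 has 5 significant figures; 93.9 has 3.
Division/multiplication keeps the fewest: 3 significant figures.
Rounded: 0.0435 kg/L.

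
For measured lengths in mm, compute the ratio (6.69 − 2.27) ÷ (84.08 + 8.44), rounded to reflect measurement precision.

4.78 × 10⁻²

6.69 − 2.27 = 4.42, limited to 2 d.p. → 3 s.f.; 84.08 + 8.44 = 92.52, limited to 2 d.p. → 4 s.f.
Carrying full precision, 4.42 ÷ 92.52 = 0.0477734543882…; keep min(3, 4) = 3 s.f.
Rounded to 3 significant figures: 4.78 × 10⁻².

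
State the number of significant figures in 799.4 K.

4

799.4: every digit is nonzero and significant.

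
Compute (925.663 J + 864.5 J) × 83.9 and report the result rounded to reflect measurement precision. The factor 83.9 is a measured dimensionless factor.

925.663 J + 864.5 J = 1790.163 J; the sum is limited to 1 decimal place (5 s.f.).
Carrying full precision, 1790.163 × 83.9 = 150194.6757 J; 83.9 has 3 s.f., so the result keeps min(5, 3) = 3 s.f.
Rounded to 3 significant figures: 1.50 × 10⁵ J.

1.50 × 10⁵ J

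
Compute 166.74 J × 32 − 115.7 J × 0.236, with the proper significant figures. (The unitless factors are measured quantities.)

5.3 × 10^3 J

166.74 × 32 = 5335.68 → 5.3 × 10^3 J (2 s.f., last digit at the 10^2 place).
115.7 × 0.236 = 27.3052 → 27.3 J (3 s.f., last digit at the 10^-1 place).
Difference: 5308.3748 J; keep the coarser place, 10^2.
Result: 5.3 × 10^3 J.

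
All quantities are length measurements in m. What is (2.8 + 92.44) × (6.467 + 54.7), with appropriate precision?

2.8 + 92.44 = 95.24, limited to 1 d.p. → 3 s.f.; 6.467 + 54.7 = 61.167, limited to 1 d.p. → 3 s.f.
Carrying full precision, 95.24 × 61.167 = 5825.54508; keep min(3, 3) = 3 s.f.
Rounded to 3 significant figures: 5.83 × 10³ m².

5.83 × 10³ m²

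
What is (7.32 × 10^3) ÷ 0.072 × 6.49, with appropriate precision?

6.6 × 10^5

(7.32 × 10^3) ÷ 0.072 × 6.49 = 659816.666667…
Multiplication/division keeps the fewest significant figures: 7.32 × 10^3 → 3 s.f., 0.072 → 2 s.f., 6.49 → 3 s.f.; limit is 2.
Rounded to 2 significant figures: 6.6 × 10^5.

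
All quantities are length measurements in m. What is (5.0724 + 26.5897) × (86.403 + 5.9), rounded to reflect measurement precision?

2.92 × 10^3 m²

5.0724 + 26.5897 = 31.6621, limited to 4 d.p. → 6 s.f.; 86.403 + 5.9 = 92.303, limited to 1 d.p. → 3 s.f.
Carrying full precision, 31.6621 × 92.303 = 2922.5068163; keep min(6, 3) = 3 s.f.
Rounded to 3 significant figures: 2.92 × 10^3 m².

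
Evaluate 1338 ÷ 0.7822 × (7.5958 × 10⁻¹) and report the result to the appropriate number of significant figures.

1338 ÷ 0.7822 × (7.5958 × 10⁻¹) = 1299.30713373…
Multiplication/division keeps the fewest significant figures: 1338 → 4 s.f., 0.7822 → 4 s.f., 7.5958 × 10⁻¹ → 5 s.f.; limit is 4.
Rounded to 4 significant figures: 1299.

1299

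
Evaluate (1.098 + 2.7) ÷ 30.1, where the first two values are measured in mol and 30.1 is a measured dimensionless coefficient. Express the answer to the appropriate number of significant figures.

1.098 mol + 2.7 mol = 3.798 mol; the sum is limited to 1 decimal place (2 s.f.).
Carrying full precision, 3.798 ÷ 30.1 = 0.126179401993… mol; 30.1 has 3 s.f., so the result keeps min(2, 3) = 2 s.f.
Rounded to 2 significant figures: 0.13 mol.

0.13 mol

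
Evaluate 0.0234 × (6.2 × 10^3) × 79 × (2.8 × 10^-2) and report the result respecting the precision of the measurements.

3.2 × 10^2

0.0234 × (6.2 × 10^3) × 79 × (2.8 × 10^-2) = 320.91696
Multiplication/division keeps the fewest significant figures: 0.0234 → 3 s.f., 6.2 × 10^3 → 2 s.f., 79 → 2 s.f., 2.8 × 10^-2 → 2 s.f.; limit is 2.
Rounded to 2 significant figures: 3.2 × 10^2.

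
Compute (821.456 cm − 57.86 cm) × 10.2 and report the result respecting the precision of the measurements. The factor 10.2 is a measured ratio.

7.79 × 10³ cm

821.456 cm − 57.86 cm = 763.596 cm; the difference is limited to 2 decimal places (5 s.f.).
Carrying full precision, 763.596 × 10.2 = 7788.6792 cm; 10.2 has 3 s.f., so the result keeps min(5, 3) = 3 s.f.
Rounded to 3 significant figures: 7.79 × 10³ cm.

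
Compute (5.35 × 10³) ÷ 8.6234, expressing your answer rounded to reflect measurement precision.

620.

(5.35 × 10³) ÷ 8.6234 = 620.404944685…
Multiplication/division keeps the fewest significant figures: 5.35 × 10³ → 3 s.f., 8.6234 → 5 s.f.; limit is 3.
Rounded to 3 significant figures: 620.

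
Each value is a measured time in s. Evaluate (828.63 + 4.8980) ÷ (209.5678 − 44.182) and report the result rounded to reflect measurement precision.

828.63 + 4.8980 = 833.5280, limited to 2 d.p. → 5 s.f.; 209.5678 − 44.182 = 165.3858, limited to 3 d.p. → 6 s.f.
Carrying full precision, 833.5280 ÷ 165.3858 = 5.03990064443…; keep min(5, 6) = 5 s.f.
Rounded to 5 significant figures: 5.0399.

5.0399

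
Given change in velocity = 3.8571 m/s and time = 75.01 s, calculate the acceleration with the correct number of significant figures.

0.05142 m/s²

acceleration = 3.8571 m/s ÷ 75.01 s = 0.0514211438475… m/s².
3.8571 has 5 significant figures; 75.01 has 4.
Division/multiplication keeps the fewest: 4 significant figures.
Rounded: 0.05142 m/s².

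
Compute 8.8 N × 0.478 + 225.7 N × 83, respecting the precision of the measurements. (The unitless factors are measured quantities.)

8.8 × 0.478 = 4.2064 → 4.2 N (2 s.f., last digit at the 10^-1 place).
225.7 × 83 = 18733.1 → 1.9 × 10^4 N (2 s.f., last digit at the 10^3 place).
Sum: 18737.3064 N; keep the coarser place, 10^3.
Result: 1.9 × 10^4 N.

1.9 × 10^4 N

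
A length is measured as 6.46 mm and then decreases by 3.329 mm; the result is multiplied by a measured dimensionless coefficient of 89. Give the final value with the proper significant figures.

6.46 mm − 3.329 mm = 3.131 mm; the difference is limited to 2 decimal places (3 s.f.).
Carrying full precision, 3.131 × 89 = 278.659 mm; 89 has 2 s.f., so the result keeps min(3, 2) = 2 s.f.
Rounded to 2 significant figures: 2.8 × 10² mm.

2.8 × 10² mm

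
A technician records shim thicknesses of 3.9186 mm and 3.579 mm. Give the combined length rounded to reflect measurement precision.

3.9186 mm + 3.579 mm = 7.4976 mm.
Addition/subtraction keeps the fewest decimal places: 3.9186 → 4 decimal places, 3.579 → 3 decimal places; limit is 3.
Rounded to 3 decimal places: 7.498 mm.

7.498 mm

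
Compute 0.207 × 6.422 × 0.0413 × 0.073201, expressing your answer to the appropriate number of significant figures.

0.00402

0.207 × 6.422 × 0.0413 × 0.073201 = 0.00401890474096…
Multiplication/division keeps the fewest significant figures: 0.207 → 3 s.f., 6.422 → 4 s.f., 0.0413 → 3 s.f., 0.073201 → 5 s.f.; limit is 3.
Rounded to 3 significant figures: 0.00402.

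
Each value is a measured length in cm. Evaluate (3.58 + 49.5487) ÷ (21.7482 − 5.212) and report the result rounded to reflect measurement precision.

3.213

3.58 + 49.5487 = 53.1287, limited to 2 d.p. → 4 s.f.; 21.7482 − 5.212 = 16.5362, limited to 3 d.p. → 5 s.f.
Carrying full precision, 53.1287 ÷ 16.5362 = 3.21287236487…; keep min(4, 5) = 4 s.f.
Rounded to 4 significant figures: 3.213.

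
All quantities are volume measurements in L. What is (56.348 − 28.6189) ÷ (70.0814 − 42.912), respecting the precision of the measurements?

56.348 − 28.6189 = 27.7291, limited to 3 d.p. → 5 s.f.; 70.0814 − 42.912 = 27.1694, limited to 3 d.p. → 5 s.f.
Carrying full precision, 27.7291 ÷ 27.1694 = 1.02060038131…; keep min(5, 5) = 5 s.f.
Rounded to 5 significant figures: 1.0206.

1.0206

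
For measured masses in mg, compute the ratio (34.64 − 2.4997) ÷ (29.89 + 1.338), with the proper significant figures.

1.029

34.64 − 2.4997 = 32.1403, limited to 2 d.p. → 4 s.f.; 29.89 + 1.338 = 31.228, limited to 2 d.p. → 4 s.f.
Carrying full precision, 32.1403 ÷ 31.228 = 1.02921416677…; keep min(4, 4) = 4 s.f.
Rounded to 4 significant figures: 1.029.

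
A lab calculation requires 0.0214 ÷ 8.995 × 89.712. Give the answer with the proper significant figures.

0.213

0.0214 ÷ 8.995 × 89.712 = 0.213433774319…
Multiplication/division keeps the fewest significant figures: 0.0214 → 3 s.f., 8.995 → 4 s.f., 89.712 → 5 s.f.; limit is 3.
Rounded to 3 significant figures: 0.213.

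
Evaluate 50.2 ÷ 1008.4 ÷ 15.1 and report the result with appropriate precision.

0.00330

50.2 ÷ 1008.4 ÷ 15.1 = 0.00329681010636…
Multiplication/division keeps the fewest significant figures: 50.2 → 3 s.f., 1008.4 → 5 s.f., 15.1 → 3 s.f.; limit is 3.
Rounded to 3 significant figures: 0.00330.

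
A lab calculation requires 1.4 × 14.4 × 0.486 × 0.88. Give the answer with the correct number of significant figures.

8.6

1.4 × 14.4 × 0.486 × 0.88 = 8.6220288
Multiplication/division keeps the fewest significant figures: 1.4 → 2 s.f., 14.4 → 3 s.f., 0.486 → 3 s.f., 0.88 → 2 s.f.; limit is 2.
Rounded to 2 significant figures: 8.6.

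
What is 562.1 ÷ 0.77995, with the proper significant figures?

562.1 ÷ 0.77995 = 720.68722354…
Multiplication/division keeps the fewest significant figures: 562.1 → 4 s.f., 0.77995 → 5 s.f.; limit is 4.
Rounded to 4 significant figures: 720.7.

720.7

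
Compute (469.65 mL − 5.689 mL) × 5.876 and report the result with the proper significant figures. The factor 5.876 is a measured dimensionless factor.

469.65 mL − 5.689 mL = 463.961 mL; the difference is limited to 2 decimal places (5 s.f.).
Carrying full precision, 463.961 × 5.876 = 2726.234836 mL; 5.876 has 4 s.f., so the result keeps min(5, 4) = 4 s.f.
Rounded to 4 significant figures: 2726 mL.

2726 mL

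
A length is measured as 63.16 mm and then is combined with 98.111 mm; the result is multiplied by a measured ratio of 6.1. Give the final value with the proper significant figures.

9.8 × 10^2 mm

63.16 mm + 98.111 mm = 161.271 mm; the sum is limited to 2 decimal places (5 s.f.).
Carrying full precision, 161.271 × 6.1 = 983.7531 mm; 6.1 has 2 s.f., so the result keeps min(5, 2) = 2 s.f.
Rounded to 2 significant figures: 9.8 × 10^2 mm.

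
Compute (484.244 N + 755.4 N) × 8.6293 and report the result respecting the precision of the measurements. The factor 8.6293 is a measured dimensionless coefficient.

484.244 N + 755.4 N = 1239.644 N; the sum is limited to 1 decimal place (5 s.f.).
Carrying full precision, 1239.644 × 8.6293 = 10697.2599692 N; 8.6293 has 5 s.f., so the result keeps min(5, 5) = 5 s.f.
Rounded to 5 significant figures: 10697 N.

10697 N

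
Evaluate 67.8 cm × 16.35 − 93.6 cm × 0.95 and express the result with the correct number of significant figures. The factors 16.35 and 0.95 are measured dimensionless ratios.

1.02 × 10^3 cm

67.8 × 16.35 = 1108.53 → 1.11 × 10^3 cm (3 s.f., last digit at the 10^1 place).
93.6 × 0.95 = 88.92 → 89 cm (2 s.f., last digit at the 10^0 place).
Difference: 1019.61 cm; keep the coarser place, 10^1.
Result: 1.02 × 10^3 cm.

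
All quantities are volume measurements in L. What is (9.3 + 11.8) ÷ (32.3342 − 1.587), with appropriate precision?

0.686

9.3 + 11.8 = 21.1, limited to 1 d.p. → 3 s.f.; 32.3342 − 1.587 = 30.7472, limited to 3 d.p. → 5 s.f.
Carrying full precision, 21.1 ÷ 30.7472 = 0.686241348806…; keep min(3, 5) = 3 s.f.
Rounded to 3 significant figures: 0.686.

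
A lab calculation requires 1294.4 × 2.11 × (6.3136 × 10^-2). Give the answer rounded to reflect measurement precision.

172

1294.4 × 2.11 × (6.3136 × 10^-2) = 172.436033024
Multiplication/division keeps the fewest significant figures: 1294.4 → 5 s.f., 2.11 → 3 s.f., 6.3136 × 10^-2 → 5 s.f.; limit is 3.
Rounded to 3 significant figures: 172.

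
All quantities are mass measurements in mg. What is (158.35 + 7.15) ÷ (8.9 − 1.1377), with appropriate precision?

21

158.35 + 7.15 = 165.50, limited to 2 d.p. → 5 s.f.; 8.9 − 1.1377 = 7.7623, limited to 1 d.p. → 2 s.f.
Carrying full precision, 165.50 ÷ 7.7623 = 21.321000219…; keep min(5, 2) = 2 s.f.
Rounded to 2 significant figures: 21.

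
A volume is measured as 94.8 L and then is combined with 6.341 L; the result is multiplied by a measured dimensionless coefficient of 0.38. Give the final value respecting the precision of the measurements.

94.8 L + 6.341 L = 101.141 L; the sum is limited to 1 decimal place (4 s.f.).
Carrying full precision, 101.141 × 0.38 = 38.43358 L; 0.38 has 2 s.f., so the result keeps min(4, 2) = 2 s.f.
Rounded to 2 significant figures: 38 L.

38 L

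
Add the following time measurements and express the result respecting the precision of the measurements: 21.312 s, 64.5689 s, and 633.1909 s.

21.312 s + 64.5689 s + 633.1909 s = 719.0718 s.
Addition/subtraction keeps the fewest decimal places: 21.312 → 3 decimal places, 64.5689 → 4 decimal places, 633.1909 → 4 decimal places; limit is 3.
Rounded to 3 decimal places: 719.072 s.

719.072 s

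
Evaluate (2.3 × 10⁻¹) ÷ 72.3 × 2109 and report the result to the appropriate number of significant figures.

6.7

(2.3 × 10⁻¹) ÷ 72.3 × 2109 = 6.70912863071…
Multiplication/division keeps the fewest significant figures: 2.3 × 10⁻¹ → 2 s.f., 72.3 → 3 s.f., 2109 → 4 s.f.; limit is 2.
Rounded to 2 significant figures: 6.7.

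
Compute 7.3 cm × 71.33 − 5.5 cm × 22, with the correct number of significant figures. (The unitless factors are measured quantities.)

7.3 × 71.33 = 520.709 → 5.2 × 10^2 cm (2 s.f., last digit at the 10^1 place).
5.5 × 22 = 121 → 1.2 × 10^2 cm (2 s.f., last digit at the 10^1 place).
Difference: 399.709 cm; keep the coarser place, 10^1.
Result: 4.0 × 10^2 cm.

4.0 × 10^2 cm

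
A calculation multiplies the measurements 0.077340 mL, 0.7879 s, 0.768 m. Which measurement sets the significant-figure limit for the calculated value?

0.768 m

0.077340 mL → 5 s.f.; 0.7879 s → 4 s.f.; 0.768 m → 3 s.f.
The fewest is 3 significant figures, from 0.768 m.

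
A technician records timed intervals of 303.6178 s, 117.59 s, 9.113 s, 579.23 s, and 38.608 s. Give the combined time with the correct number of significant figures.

303.6178 s + 117.59 s + 9.113 s + 579.23 s + 38.608 s = 1048.1588 s.
Addition/subtraction keeps the fewest decimal places: 303.6178 → 4 decimal places, 117.59 → 2 decimal places, 9.113 → 3 decimal places, 579.23 → 2 decimal places, 38.608 → 3 decimal places; limit is 2.
Rounded to 2 decimal places: 1.04816 × 10^3 s.

1.04816 × 10^3 s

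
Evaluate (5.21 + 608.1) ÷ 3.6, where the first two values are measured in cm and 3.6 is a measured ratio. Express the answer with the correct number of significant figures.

1.7 × 10^2 cm

5.21 cm + 608.1 cm = 613.31 cm; the sum is limited to 1 decimal place (4 s.f.).
Carrying full precision, 613.31 ÷ 3.6 = 170.363888889… cm; 3.6 has 2 s.f., so the result keeps min(4, 2) = 2 s.f.
Rounded to 2 significant figures: 1.7 × 10^2 cm.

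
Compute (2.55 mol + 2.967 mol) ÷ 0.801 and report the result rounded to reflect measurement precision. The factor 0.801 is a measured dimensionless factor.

2.55 mol + 2.967 mol = 5.517 mol; the sum is limited to 2 decimal places (3 s.f.).
Carrying full precision, 5.517 ÷ 0.801 = 6.88764044944… mol; 0.801 has 3 s.f., so the result keeps min(3, 3) = 3 s.f.
Rounded to 3 significant figures: 6.89 mol.

6.89 mol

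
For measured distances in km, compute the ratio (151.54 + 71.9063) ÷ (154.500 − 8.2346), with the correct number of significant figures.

151.54 + 71.9063 = 223.4463, limited to 2 d.p. → 5 s.f.; 154.500 − 8.2346 = 146.2654, limited to 3 d.p. → 6 s.f.
Carrying full precision, 223.4463 ÷ 146.2654 = 1.52767708563…; keep min(5, 6) = 5 s.f.
Rounded to 5 significant figures: 1.5277.

1.5277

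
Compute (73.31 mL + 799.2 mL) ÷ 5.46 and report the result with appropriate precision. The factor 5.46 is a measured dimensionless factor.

73.31 mL + 799.2 mL = 872.51 mL; the sum is limited to 1 decimal place (4 s.f.).
Carrying full precision, 872.51 ÷ 5.46 = 159.8003663… mL; 5.46 has 3 s.f., so the result keeps min(4, 3) = 3 s.f.
Rounded to 3 significant figures: 160. mL.

160. mL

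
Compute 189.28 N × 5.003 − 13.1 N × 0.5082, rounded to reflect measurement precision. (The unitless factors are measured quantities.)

940.3 N

189.28 × 5.003 = 946.96784 → 947.0 N (4 s.f., last digit at the 10^-1 place).
13.1 × 0.5082 = 6.65742 → 6.66 N (3 s.f., last digit at the 10^-2 place).
Difference: 940.31042 N; keep the coarser place, 10^-1.
Result: 940.3 N.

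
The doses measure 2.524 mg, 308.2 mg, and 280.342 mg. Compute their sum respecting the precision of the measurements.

591.1 mg

2.524 mg + 308.2 mg + 280.342 mg = 591.066 mg.
Addition/subtraction keeps the fewest decimal places: 2.524 → 3 decimal places, 308.2 → 1 decimal place, 280.342 → 3 decimal places; limit is 1.
Rounded to 1 decimal place: 591.1 mg.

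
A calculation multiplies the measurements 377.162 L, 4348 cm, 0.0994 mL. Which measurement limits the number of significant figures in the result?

377.162 L → 6 s.f.; 4348 cm → 4 s.f.; 0.0994 mL → 3 s.f.
The fewest is 3 significant figures, from 0.0994 mL.

0.0994 mL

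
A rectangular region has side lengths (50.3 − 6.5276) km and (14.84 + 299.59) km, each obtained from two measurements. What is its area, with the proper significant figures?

50.3 − 6.5276 = 43.7724, limited to 1 d.p. → 3 s.f.; 14.84 + 299.59 = 314.43, limited to 2 d.p. → 5 s.f.
Carrying full precision, 43.7724 × 314.43 = 13763.355732; keep min(3, 5) = 3 s.f.
Rounded to 3 significant figures: 1.38 × 10⁴ km².

1.38 × 10⁴ km²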